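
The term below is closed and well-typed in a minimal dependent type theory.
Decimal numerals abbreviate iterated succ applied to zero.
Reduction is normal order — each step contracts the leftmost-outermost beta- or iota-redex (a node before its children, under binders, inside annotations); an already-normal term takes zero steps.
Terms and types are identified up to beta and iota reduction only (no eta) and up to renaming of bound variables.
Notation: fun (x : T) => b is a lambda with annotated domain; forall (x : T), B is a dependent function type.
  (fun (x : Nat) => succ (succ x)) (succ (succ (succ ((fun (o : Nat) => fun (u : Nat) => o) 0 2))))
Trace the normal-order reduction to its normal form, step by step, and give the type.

reduction (normal order):
  (fun (x : Nat) => succ (succ x)) (succ (succ (succ ((fun (o : Nat) => fun (u : Nat) => o) 0 2))))
  ~> succ (succ (succ (succ (succ ((fun (x : Nat) => fun (o : Nat) => x) 0 2)))))
  ~> succ (succ (succ (succ (succ ((fun (x : Nat) => 0) 2)))))
  ~> 5
the term's type:
  Nat


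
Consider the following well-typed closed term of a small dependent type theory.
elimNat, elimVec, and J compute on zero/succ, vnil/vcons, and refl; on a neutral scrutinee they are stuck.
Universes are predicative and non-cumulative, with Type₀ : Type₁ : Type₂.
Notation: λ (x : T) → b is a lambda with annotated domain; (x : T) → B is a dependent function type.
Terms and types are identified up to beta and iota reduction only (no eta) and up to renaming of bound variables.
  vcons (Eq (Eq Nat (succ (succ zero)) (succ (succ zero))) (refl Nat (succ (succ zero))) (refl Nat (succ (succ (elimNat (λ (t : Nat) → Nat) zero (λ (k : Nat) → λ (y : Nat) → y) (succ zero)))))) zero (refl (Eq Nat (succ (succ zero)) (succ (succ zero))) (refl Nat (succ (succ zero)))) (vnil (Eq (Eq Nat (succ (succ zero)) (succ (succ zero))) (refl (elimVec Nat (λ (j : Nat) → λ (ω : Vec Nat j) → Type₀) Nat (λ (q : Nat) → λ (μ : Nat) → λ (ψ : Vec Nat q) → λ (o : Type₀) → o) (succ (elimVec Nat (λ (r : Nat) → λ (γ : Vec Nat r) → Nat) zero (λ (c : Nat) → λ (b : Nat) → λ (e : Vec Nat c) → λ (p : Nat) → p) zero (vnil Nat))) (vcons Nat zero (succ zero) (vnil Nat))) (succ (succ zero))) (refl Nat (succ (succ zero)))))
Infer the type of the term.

the term's type:
  Vec (Eq (Eq Nat (succ (succ zero)) (succ (succ zero))) (refl Nat (succ (succ zero))) (refl Nat (succ (succ zero)))) (succ zero)


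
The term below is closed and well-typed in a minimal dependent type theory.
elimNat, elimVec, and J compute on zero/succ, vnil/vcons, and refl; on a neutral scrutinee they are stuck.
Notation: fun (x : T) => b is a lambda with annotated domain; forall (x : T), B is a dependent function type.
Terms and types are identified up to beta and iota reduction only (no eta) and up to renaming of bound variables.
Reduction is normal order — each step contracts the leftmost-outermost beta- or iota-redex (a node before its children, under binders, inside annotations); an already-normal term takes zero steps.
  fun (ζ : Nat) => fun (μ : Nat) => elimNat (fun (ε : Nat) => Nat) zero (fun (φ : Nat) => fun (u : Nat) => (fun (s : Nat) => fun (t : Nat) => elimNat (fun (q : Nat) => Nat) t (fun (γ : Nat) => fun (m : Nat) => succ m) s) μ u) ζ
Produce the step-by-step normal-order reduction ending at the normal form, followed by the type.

normal-order reduction:
  fun (ζ : Nat) => fun (μ : Nat) => elimNat (fun (ε : Nat) => Nat) zero (fun (φ : Nat) => fun (u : Nat) => (fun (s : Nat) => fun (t : Nat) => elimNat (fun (q : Nat) => Nat) t (fun (γ : Nat) => fun (m : Nat) => succ m) s) μ u) ζ
  ~> fun (ζ : Nat) => fun (μ : Nat) => elimNat (fun (ε : Nat) => Nat) zero (fun (φ : Nat) => fun (u : Nat) => (fun (s : Nat) => elimNat (fun (t : Nat) => Nat) s (fun (q : Nat) => fun (γ : Nat) => succ γ) μ) u) ζ
  ~> fun (ζ : Nat) => fun (μ : Nat) => elimNat (fun (ε : Nat) => Nat) zero (fun (φ : Nat) => fun (u : Nat) => elimNat (fun (s : Nat) => Nat) u (fun (t : Nat) => fun (q : Nat) => succ q) μ) ζ
type:
  forall (ζ : Nat), forall (μ : Nat), Nat


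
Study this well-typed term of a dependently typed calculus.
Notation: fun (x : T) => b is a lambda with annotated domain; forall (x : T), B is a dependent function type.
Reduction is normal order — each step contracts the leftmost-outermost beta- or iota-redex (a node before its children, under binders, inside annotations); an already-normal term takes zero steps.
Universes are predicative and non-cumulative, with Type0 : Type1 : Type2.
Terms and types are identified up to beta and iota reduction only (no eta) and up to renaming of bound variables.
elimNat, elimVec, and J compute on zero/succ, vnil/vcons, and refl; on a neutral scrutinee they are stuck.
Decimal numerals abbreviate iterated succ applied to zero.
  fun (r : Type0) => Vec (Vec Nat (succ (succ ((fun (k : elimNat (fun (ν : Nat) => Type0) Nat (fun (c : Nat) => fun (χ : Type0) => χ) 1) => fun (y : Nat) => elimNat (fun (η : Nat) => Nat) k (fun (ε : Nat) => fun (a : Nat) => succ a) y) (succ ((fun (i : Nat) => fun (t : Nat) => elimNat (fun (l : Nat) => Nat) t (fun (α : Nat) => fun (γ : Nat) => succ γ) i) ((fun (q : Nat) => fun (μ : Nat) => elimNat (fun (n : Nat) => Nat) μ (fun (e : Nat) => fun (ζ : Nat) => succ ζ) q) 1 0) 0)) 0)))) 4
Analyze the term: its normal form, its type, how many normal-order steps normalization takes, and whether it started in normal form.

reduced normal form:
  fun (r : Type0) => Vec (Vec Nat 4) 4
type:
  forall (r : Type0), Type0
reduction steps (normal order): 15
term was already normal: no
first redex: a beta-redex


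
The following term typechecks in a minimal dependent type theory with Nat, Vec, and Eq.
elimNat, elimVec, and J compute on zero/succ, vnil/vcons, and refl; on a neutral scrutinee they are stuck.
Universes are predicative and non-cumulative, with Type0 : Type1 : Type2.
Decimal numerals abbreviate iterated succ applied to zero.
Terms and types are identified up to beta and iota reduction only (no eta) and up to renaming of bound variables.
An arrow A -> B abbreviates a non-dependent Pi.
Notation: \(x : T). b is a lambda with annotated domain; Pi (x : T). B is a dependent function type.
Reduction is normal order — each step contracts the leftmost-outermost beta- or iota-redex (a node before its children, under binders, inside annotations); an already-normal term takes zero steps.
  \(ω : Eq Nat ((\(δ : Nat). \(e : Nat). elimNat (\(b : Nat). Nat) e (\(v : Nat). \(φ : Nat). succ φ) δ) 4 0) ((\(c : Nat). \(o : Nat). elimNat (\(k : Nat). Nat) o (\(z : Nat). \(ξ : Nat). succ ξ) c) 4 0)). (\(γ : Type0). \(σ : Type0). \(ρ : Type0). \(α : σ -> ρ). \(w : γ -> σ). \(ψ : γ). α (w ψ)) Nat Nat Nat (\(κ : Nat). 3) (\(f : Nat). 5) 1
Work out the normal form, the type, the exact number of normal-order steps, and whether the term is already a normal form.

resulting normal form:
  \(ω : Eq Nat 4 4). 3
type:
  Eq Nat 4 4 -> Nat
normal-order step count: 37
term was already normal: no
first contracted redex: a beta-redex


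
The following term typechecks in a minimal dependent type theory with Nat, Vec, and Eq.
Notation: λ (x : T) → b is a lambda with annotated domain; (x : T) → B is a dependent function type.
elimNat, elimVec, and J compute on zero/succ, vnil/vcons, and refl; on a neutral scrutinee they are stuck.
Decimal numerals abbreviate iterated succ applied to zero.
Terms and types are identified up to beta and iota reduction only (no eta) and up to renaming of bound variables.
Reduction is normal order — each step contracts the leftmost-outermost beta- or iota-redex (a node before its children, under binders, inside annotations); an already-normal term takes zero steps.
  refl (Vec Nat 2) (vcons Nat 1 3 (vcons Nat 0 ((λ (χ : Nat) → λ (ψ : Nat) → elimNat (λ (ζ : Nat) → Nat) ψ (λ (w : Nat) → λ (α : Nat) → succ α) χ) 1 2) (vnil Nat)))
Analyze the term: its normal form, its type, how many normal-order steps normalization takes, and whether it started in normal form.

resulting normal form:
  refl (Vec Nat 2) (vcons Nat 1 3 (vcons Nat 0 3 (vnil Nat)))
inferred type:
  Eq (Vec Nat 2) (vcons Nat 1 3 (vcons Nat 0 3 (vnil Nat))) (vcons Nat 1 3 (vcons Nat 0 3 (vnil Nat)))
normal-order step count: 6
term was already normal: no
first redex: a beta-redex


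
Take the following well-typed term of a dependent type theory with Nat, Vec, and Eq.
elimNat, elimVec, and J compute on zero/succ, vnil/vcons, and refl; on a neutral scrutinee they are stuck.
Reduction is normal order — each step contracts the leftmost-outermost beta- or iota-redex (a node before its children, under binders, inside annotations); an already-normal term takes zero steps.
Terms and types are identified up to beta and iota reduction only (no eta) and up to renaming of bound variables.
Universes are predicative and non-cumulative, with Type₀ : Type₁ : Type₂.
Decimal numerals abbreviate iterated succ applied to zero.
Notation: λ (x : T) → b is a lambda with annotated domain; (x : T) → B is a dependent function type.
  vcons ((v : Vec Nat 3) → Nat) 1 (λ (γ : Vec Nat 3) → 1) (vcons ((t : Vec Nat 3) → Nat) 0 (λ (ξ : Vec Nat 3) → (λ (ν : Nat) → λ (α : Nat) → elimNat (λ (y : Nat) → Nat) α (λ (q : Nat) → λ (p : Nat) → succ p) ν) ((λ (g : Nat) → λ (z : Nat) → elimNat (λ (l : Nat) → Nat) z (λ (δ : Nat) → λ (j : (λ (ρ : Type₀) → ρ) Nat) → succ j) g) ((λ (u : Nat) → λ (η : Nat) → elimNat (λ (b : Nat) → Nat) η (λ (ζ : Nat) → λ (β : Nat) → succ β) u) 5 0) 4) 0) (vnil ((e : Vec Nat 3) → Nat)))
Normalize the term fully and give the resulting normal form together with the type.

resulting normal form:
  vcons ((v : Vec Nat 3) → Nat) 1 (λ (γ : Vec Nat 3) → 1) (vcons ((t : Vec Nat 3) → Nat) 0 (λ (ξ : Vec Nat 3) → 9) (vnil ((ν : Vec Nat 3) → Nat)))
inferred type:
  Vec ((v : Vec Nat 3) → Nat) 2


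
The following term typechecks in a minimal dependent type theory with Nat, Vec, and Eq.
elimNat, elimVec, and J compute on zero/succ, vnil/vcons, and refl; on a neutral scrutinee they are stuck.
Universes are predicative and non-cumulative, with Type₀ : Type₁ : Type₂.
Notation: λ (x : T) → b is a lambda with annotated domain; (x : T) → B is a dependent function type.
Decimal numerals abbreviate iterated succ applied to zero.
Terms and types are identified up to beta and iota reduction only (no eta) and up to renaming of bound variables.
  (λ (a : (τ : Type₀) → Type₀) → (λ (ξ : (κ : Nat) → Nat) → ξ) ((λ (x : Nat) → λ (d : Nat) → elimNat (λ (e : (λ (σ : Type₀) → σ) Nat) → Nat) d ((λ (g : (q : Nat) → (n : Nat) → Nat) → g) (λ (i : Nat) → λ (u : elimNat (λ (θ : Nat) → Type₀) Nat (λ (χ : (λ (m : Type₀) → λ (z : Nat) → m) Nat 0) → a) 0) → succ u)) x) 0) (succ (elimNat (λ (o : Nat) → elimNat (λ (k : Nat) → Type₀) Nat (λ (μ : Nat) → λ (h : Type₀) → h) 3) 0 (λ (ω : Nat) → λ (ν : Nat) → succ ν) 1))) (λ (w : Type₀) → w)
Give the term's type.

type:
  Nat


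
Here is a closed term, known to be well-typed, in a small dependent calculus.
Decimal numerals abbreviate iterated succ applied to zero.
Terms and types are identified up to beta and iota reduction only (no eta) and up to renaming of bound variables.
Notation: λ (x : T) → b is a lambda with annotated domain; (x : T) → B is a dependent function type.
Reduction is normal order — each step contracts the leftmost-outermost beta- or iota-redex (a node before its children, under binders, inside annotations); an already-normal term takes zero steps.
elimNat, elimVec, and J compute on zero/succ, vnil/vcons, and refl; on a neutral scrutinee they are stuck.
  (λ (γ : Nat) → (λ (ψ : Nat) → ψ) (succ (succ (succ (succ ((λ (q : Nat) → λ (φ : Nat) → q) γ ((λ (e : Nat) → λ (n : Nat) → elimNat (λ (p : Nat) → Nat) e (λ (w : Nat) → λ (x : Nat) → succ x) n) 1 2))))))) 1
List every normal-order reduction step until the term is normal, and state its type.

reduction (normal order):
  (λ (γ : Nat) → (λ (ψ : Nat) → ψ) (succ (succ (succ (succ ((λ (q : Nat) → λ (φ : Nat) → q) γ ((λ (e : Nat) → λ (n : Nat) → elimNat (λ (p : Nat) → Nat) e (λ (w : Nat) → λ (x : Nat) → succ x) n) 1 2))))))) 1
  ~> (λ (γ : Nat) → γ) (succ (succ (succ (succ ((λ (ψ : Nat) → λ (q : Nat) → ψ) 1 ((λ (φ : Nat) → λ (e : Nat) → elimNat (λ (n : Nat) → Nat) φ (λ (p : Nat) → λ (w : Nat) → succ w) e) 1 2))))))
  ~> succ (succ (succ (succ ((λ (γ : Nat) → λ (ψ : Nat) → γ) 1 ((λ (q : Nat) → λ (φ : Nat) → elimNat (λ (e : Nat) → Nat) q (λ (n : Nat) → λ (p : Nat) → succ p) φ) 1 2)))))
  ~> succ (succ (succ (succ ((λ (γ : Nat) → 1) ((λ (ψ : Nat) → λ (q : Nat) → elimNat (λ (φ : Nat) → Nat) ψ (λ (e : Nat) → λ (n : Nat) → succ n) q) 1 2)))))
  ~> 5
type:
  Nat


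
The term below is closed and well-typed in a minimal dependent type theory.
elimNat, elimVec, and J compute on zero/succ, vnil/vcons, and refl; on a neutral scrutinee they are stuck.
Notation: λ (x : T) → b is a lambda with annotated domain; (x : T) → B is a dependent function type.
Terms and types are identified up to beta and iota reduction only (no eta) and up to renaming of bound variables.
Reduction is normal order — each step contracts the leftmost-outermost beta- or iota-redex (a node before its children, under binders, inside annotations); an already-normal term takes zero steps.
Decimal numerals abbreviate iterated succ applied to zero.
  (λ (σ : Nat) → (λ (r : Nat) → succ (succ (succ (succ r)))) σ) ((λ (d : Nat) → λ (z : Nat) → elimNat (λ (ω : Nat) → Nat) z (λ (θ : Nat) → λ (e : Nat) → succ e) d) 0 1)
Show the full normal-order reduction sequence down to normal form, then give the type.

normal-order reduction sequence:
  (λ (σ : Nat) → (λ (r : Nat) → succ (succ (succ (succ r)))) σ) ((λ (d : Nat) → λ (z : Nat) → elimNat (λ (ω : Nat) → Nat) z (λ (θ : Nat) → λ (e : Nat) → succ e) d) 0 1)
  ~> (λ (σ : Nat) → succ (succ (succ (succ σ)))) ((λ (r : Nat) → λ (d : Nat) → elimNat (λ (z : Nat) → Nat) d (λ (ω : Nat) → λ (θ : Nat) → succ θ) r) 0 1)
  ~> succ (succ (succ (succ ((λ (σ : Nat) → λ (r : Nat) → elimNat (λ (d : Nat) → Nat) r (λ (z : Nat) → λ (ω : Nat) → succ ω) σ) 0 1))))
  ~> succ (succ (succ (succ ((λ (σ : Nat) → elimNat (λ (r : Nat) → Nat) σ (λ (d : Nat) → λ (z : Nat) → succ z) 0) 1))))
  ~> succ (succ (succ (succ (elimNat (λ (σ : Nat) → Nat) 1 (λ (r : Nat) → λ (d : Nat) → succ d) 0))))
  ~> 5
inferred type:
  Nat


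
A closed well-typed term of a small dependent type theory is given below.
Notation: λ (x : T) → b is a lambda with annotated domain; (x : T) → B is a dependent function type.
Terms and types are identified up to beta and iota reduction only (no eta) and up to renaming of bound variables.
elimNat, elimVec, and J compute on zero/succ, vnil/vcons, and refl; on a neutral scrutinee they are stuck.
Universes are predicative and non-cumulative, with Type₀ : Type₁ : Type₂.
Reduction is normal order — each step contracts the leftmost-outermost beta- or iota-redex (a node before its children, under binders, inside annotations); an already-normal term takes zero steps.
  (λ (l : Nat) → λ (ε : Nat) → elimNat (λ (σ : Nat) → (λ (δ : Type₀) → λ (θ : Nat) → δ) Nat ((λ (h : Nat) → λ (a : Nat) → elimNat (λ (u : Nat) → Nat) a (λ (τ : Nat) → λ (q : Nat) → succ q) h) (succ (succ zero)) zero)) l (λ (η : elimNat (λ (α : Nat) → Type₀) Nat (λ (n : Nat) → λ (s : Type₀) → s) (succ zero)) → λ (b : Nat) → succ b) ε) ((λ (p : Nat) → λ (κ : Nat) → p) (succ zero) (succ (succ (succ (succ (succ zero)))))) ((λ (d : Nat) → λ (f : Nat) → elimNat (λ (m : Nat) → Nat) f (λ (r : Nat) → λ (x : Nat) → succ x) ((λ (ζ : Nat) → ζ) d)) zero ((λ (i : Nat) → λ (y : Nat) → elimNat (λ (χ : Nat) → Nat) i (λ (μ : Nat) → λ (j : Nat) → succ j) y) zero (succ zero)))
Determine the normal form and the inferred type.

reduced normal form:
  succ (succ zero)
type:
  Nat


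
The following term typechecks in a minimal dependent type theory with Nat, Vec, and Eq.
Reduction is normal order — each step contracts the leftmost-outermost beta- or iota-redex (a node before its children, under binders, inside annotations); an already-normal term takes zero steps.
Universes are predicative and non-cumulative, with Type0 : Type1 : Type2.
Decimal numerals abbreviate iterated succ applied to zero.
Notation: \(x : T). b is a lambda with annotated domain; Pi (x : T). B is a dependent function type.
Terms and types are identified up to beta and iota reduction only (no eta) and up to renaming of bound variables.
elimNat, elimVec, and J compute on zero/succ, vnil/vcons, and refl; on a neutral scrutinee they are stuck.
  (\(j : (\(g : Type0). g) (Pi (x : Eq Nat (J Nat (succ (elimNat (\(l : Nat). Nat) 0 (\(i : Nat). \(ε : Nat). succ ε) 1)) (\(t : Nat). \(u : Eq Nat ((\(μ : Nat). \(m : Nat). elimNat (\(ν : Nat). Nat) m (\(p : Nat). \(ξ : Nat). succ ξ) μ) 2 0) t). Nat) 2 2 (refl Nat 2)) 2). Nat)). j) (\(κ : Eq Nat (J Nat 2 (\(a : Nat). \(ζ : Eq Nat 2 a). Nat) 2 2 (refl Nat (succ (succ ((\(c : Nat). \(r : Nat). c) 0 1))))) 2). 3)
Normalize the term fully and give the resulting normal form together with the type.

resulting normal form:
  \(j : Eq Nat 2 2). 3
inferred type:
  Pi (j : Eq Nat 2 2). Nat
observation: the term reaches its normal form after 2 normal-order steps.


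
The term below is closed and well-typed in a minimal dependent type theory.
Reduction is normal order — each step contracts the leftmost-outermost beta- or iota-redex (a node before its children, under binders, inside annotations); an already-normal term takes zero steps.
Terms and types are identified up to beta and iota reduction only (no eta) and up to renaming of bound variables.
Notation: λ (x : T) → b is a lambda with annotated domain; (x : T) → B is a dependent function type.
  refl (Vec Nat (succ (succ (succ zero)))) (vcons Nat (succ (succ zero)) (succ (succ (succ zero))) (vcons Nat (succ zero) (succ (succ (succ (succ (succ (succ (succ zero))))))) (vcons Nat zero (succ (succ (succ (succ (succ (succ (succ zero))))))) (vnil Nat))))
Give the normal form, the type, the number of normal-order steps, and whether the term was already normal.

reduced normal form:
  refl (Vec Nat (succ (succ (succ zero)))) (vcons Nat (succ (succ zero)) (succ (succ (succ zero))) (vcons Nat (succ zero) (succ (succ (succ (succ (succ (succ (succ zero))))))) (vcons Nat zero (succ (succ (succ (succ (succ (succ (succ zero))))))) (vnil Nat))))
type:
  Eq (Vec Nat (succ (succ (succ zero)))) (vcons Nat (succ (succ zero)) (succ (succ (succ zero))) (vcons Nat (succ zero) (succ (succ (succ (succ (succ (succ (succ zero))))))) (vcons Nat zero (succ (succ (succ (succ (succ (succ (succ zero))))))) (vnil Nat)))) (vcons Nat (succ (succ zero)) (succ (succ (succ zero))) (vcons Nat (succ zero) (succ (succ (succ (succ (succ (succ (succ zero))))))) (vcons Nat zero (succ (succ (succ (succ (succ (succ (succ zero))))))) (vnil Nat))))
normal-order step count: 0
term was already normal: yes


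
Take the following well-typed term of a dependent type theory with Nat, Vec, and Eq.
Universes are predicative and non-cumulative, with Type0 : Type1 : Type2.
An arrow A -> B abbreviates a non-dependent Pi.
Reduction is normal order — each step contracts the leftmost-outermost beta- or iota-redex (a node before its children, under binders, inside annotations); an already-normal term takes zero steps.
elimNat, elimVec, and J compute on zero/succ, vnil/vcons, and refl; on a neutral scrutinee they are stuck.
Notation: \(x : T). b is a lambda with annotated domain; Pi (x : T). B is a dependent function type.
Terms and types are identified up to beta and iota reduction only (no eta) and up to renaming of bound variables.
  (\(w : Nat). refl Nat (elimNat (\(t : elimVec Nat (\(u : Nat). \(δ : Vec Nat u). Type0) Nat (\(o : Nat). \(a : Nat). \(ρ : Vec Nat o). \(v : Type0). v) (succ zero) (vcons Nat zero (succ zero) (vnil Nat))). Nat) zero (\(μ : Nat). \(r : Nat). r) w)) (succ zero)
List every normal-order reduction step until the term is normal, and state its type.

normal-order reduction sequence:
  (\(w : Nat). refl Nat (elimNat (\(t : elimVec Nat (\(u : Nat). \(δ : Vec Nat u). Type0) Nat (\(o : Nat). \(a : Nat). \(ρ : Vec Nat o). \(v : Type0). v) (succ zero) (vcons Nat zero (succ zero) (vnil Nat))). Nat) zero (\(μ : Nat). \(r : Nat). r) w)) (succ zero)
  ~> refl Nat (elimNat (\(w : elimVec Nat (\(t : Nat). \(u : Vec Nat t). Type0) Nat (\(δ : Nat). \(o : Nat). \(a : Vec Nat δ). \(ρ : Type0). ρ) (succ zero) (vcons Nat zero (succ zero) (vnil Nat))). Nat) zero (\(v : Nat). \(μ : Nat). μ) (succ zero))
  ~> refl Nat ((\(w : Nat). \(t : Nat). t) zero (elimNat (\(u : elimVec Nat (\(δ : Nat). \(o : Vec Nat δ). Type0) Nat (\(a : Nat). \(ρ : Nat). \(v : Vec Nat a). \(μ : Type0). μ) (succ zero) (vcons Nat zero (succ zero) (vnil Nat))). Nat) zero (\(r : Nat). \(i : Nat). i) zero))
  ~> refl Nat ((\(w : Nat). w) (elimNat (\(t : elimVec Nat (\(u : Nat). \(δ : Vec Nat u). Type0) Nat (\(o : Nat). \(a : Nat). \(ρ : Vec Nat o). \(v : Type0). v) (succ zero) (vcons Nat zero (succ zero) (vnil Nat))). Nat) zero (\(μ : Nat). \(r : Nat). r) zero))
  ~> refl Nat (elimNat (\(w : elimVec Nat (\(t : Nat). \(u : Vec Nat t). Type0) Nat (\(δ : Nat). \(o : Nat). \(a : Vec Nat δ). \(ρ : Type0). ρ) (succ zero) (vcons Nat zero (succ zero) (vnil Nat))). Nat) zero (\(v : Nat). \(μ : Nat). μ) zero)
  ~> refl Nat zero
inferred type:
  Eq Nat zero zero


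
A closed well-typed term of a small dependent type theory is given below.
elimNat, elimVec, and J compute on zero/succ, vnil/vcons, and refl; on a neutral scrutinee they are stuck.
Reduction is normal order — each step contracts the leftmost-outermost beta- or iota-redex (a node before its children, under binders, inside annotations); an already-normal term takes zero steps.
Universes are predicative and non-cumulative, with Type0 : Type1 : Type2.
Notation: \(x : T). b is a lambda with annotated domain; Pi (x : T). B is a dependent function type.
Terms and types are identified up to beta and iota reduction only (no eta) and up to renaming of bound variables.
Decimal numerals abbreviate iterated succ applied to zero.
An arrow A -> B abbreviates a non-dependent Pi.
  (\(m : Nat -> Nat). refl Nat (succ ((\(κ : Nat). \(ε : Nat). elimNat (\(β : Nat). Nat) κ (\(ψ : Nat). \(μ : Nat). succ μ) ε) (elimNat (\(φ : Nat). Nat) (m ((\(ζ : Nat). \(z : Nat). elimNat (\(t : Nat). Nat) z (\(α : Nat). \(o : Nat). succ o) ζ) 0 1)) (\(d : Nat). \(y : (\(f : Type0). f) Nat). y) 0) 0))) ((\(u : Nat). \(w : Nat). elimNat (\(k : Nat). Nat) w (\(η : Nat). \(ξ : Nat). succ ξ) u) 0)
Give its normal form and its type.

reduced normal form:
  refl Nat 2
inferred type:
  Eq Nat 2 2


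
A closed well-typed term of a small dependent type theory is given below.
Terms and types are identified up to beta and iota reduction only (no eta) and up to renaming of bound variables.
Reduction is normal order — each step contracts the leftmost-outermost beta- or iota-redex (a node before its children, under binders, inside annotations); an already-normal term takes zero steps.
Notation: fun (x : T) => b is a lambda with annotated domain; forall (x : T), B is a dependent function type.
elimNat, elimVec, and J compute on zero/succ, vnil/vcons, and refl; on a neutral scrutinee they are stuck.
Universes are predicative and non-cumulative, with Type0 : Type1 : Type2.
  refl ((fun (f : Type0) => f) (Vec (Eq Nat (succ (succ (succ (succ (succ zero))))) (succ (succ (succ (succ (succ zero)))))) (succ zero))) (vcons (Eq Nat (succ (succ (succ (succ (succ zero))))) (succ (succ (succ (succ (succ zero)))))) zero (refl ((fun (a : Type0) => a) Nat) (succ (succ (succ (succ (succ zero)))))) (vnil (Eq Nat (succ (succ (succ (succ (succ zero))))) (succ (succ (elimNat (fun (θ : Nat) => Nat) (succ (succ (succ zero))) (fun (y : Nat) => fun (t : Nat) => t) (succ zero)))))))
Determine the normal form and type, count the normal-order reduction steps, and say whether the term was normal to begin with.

reduced normal form:
  refl (Vec (Eq Nat (succ (succ (succ (succ (succ zero))))) (succ (succ (succ (succ (succ zero)))))) (succ zero)) (vcons (Eq Nat (succ (succ (succ (succ (succ zero))))) (succ (succ (succ (succ (succ zero)))))) zero (refl Nat (succ (succ (succ (succ (succ zero)))))) (vnil (Eq Nat (succ (succ (succ (succ (succ zero))))) (succ (succ (succ (succ (succ zero))))))))
the term's type:
  Eq (Vec (Eq Nat (succ (succ (succ (succ (succ zero))))) (succ (succ (succ (succ (succ zero)))))) (succ zero)) (vcons (Eq Nat (succ (succ (succ (succ (succ zero))))) (succ (succ (succ (succ (succ zero)))))) zero (refl Nat (succ (succ (succ (succ (succ zero)))))) (vnil (Eq Nat (succ (succ (succ (succ (succ zero))))) (succ (succ (succ (succ (succ zero)))))))) (vcons (Eq Nat (succ (succ (succ (succ (succ zero))))) (succ (succ (succ (succ (succ zero)))))) zero (refl Nat (succ (succ (succ (succ (succ zero)))))) (vnil (Eq Nat (succ (succ (succ (succ (succ zero))))) (succ (succ (succ (succ (succ zero))))))))
steps to reach normal form (normal order): 6
term was already normal: no
first contracted redex: a beta-redex


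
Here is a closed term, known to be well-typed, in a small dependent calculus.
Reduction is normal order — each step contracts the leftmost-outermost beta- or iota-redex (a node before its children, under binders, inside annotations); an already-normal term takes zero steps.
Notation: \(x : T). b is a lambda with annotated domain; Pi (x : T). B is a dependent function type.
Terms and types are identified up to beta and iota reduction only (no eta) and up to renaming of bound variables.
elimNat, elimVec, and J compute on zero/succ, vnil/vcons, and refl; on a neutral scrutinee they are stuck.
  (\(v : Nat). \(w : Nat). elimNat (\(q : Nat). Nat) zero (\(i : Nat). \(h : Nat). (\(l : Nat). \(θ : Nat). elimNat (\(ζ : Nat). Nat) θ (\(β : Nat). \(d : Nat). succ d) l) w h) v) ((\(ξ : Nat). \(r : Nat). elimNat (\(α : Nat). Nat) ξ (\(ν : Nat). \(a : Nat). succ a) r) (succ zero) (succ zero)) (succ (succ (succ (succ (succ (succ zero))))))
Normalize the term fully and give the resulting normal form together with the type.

reduced normal form:
  succ (succ (succ (succ (succ (succ (succ (succ (succ (succ (succ (succ zero)))))))))))
the term's type:
  Nat
observation: the first redex contracted is a beta-redex; the normal form is reached in 36 normal-order steps.


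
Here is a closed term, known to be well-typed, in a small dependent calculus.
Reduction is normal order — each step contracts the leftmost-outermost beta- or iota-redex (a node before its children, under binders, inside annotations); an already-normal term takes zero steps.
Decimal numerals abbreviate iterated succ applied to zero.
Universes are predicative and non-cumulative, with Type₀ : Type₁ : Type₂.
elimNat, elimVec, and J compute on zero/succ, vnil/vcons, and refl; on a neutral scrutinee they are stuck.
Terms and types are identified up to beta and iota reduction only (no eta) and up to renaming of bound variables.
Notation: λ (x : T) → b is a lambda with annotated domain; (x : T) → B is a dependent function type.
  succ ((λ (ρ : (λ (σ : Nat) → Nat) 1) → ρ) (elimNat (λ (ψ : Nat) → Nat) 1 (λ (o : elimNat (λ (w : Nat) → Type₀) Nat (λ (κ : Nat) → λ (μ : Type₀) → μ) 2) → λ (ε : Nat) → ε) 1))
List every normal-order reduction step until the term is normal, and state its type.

normal-order reduction sequence:
  succ ((λ (ρ : (λ (σ : Nat) → Nat) 1) → ρ) (elimNat (λ (ψ : Nat) → Nat) 1 (λ (o : elimNat (λ (w : Nat) → Type₀) Nat (λ (κ : Nat) → λ (μ : Type₀) → μ) 2) → λ (ε : Nat) → ε) 1))
  ~> succ (elimNat (λ (ρ : Nat) → Nat) 1 (λ (σ : elimNat (λ (ψ : Nat) → Type₀) Nat (λ (o : Nat) → λ (w : Type₀) → w) 2) → λ (κ : Nat) → κ) 1)
  ~> succ ((λ (ρ : elimNat (λ (σ : Nat) → Type₀) Nat (λ (ψ : Nat) → λ (o : Type₀) → o) 2) → λ (w : Nat) → w) 0 (elimNat (λ (κ : Nat) → Nat) 1 (λ (μ : elimNat (λ (ε : Nat) → Type₀) Nat (λ (r : Nat) → λ (t : Type₀) → t) 2) → λ (ζ : Nat) → ζ) 0))
  ~> succ ((λ (ρ : Nat) → ρ) (elimNat (λ (σ : Nat) → Nat) 1 (λ (ψ : elimNat (λ (o : Nat) → Type₀) Nat (λ (w : Nat) → λ (κ : Type₀) → κ) 2) → λ (μ : Nat) → μ) 0))
  ~> succ (elimNat (λ (ρ : Nat) → Nat) 1 (λ (σ : elimNat (λ (ψ : Nat) → Type₀) Nat (λ (o : Nat) → λ (w : Type₀) → w) 2) → λ (κ : Nat) → κ) 0)
  ~> 2
the term's type:
  Nat


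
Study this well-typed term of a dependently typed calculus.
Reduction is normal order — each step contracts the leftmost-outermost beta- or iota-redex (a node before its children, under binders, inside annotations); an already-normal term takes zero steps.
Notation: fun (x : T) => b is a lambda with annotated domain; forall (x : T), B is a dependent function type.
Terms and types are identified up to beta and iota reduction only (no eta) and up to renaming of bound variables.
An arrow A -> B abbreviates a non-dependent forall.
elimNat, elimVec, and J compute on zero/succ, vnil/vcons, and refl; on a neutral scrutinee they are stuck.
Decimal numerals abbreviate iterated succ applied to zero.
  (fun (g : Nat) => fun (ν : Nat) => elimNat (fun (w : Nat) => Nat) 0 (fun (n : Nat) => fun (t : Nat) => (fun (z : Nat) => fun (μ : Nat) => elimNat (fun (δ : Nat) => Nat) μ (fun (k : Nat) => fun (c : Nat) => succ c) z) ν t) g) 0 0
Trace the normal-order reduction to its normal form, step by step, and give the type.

normal-order reduction sequence:
  (fun (g : Nat) => fun (ν : Nat) => elimNat (fun (w : Nat) => Nat) 0 (fun (n : Nat) => fun (t : Nat) => (fun (z : Nat) => fun (μ : Nat) => elimNat (fun (δ : Nat) => Nat) μ (fun (k : Nat) => fun (c : Nat) => succ c) z) ν t) g) 0 0
  ~> (fun (g : Nat) => elimNat (fun (ν : Nat) => Nat) 0 (fun (w : Nat) => fun (n : Nat) => (fun (t : Nat) => fun (z : Nat) => elimNat (fun (μ : Nat) => Nat) z (fun (δ : Nat) => fun (k : Nat) => succ k) t) g n) 0) 0
  ~> elimNat (fun (g : Nat) => Nat) 0 (fun (ν : Nat) => fun (w : Nat) => (fun (n : Nat) => fun (t : Nat) => elimNat (fun (z : Nat) => Nat) t (fun (μ : Nat) => fun (δ : Nat) => succ δ) n) 0 w) 0
  ~> 0
the term's type:
  Nat


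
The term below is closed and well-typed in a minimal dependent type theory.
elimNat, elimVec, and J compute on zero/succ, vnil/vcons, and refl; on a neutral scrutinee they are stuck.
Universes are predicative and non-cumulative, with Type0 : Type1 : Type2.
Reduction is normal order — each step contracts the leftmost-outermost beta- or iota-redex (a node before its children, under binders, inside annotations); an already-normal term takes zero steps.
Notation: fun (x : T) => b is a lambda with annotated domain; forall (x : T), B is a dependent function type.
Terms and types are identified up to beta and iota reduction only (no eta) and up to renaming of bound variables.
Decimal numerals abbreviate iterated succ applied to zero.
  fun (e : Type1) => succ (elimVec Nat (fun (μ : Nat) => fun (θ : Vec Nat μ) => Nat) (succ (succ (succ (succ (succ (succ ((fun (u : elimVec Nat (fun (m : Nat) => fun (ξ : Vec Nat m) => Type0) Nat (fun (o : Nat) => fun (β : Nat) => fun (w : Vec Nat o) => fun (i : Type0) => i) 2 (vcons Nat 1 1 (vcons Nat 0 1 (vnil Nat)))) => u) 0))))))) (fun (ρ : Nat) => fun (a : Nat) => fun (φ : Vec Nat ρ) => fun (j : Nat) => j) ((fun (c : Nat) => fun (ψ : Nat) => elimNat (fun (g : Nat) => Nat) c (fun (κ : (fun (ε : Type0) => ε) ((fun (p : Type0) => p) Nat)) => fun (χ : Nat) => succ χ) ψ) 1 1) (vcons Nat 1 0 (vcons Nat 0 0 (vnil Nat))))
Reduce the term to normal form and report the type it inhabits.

normal form:
  fun (e : Type1) => 7
type:
  forall (e : Type1), Nat
observation: the term reaches its normal form after 12 normal-order steps.


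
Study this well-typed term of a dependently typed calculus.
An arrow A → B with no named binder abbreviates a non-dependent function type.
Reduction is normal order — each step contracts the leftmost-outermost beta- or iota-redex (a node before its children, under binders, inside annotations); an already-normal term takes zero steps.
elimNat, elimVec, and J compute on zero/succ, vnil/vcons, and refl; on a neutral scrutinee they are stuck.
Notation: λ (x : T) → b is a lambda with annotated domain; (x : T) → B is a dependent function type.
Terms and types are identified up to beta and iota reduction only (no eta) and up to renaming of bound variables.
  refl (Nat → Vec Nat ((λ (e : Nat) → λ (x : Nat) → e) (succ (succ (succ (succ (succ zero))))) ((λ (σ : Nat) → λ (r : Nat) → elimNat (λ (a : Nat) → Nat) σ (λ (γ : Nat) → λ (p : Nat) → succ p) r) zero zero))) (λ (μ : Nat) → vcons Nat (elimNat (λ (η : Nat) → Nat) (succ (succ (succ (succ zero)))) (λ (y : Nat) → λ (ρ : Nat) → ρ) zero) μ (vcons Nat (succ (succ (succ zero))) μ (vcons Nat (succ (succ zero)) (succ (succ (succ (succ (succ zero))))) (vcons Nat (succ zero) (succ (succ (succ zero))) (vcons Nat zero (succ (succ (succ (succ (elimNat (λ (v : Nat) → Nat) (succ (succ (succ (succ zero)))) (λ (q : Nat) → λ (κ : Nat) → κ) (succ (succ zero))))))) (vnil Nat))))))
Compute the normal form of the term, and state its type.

resulting normal form:
  refl (Nat → Vec Nat (succ (succ (succ (succ (succ zero)))))) (λ (e : Nat) → vcons Nat (succ (succ (succ (succ zero)))) e (vcons Nat (succ (succ (succ zero))) e (vcons Nat (succ (succ zero)) (succ (succ (succ (succ (succ zero))))) (vcons Nat (succ zero) (succ (succ (succ zero))) (vcons Nat zero (succ (succ (succ (succ (succ (succ (succ (succ zero)))))))) (vnil Nat))))))
the term's type:
  Eq (Nat → Vec Nat (succ (succ (succ (succ (succ zero)))))) (λ (e : Nat) → vcons Nat (succ (succ (succ (succ zero)))) e (vcons Nat (succ (succ (succ zero))) e (vcons Nat (succ (succ zero)) (succ (succ (succ (succ (succ zero))))) (vcons Nat (succ zero) (succ (succ (succ zero))) (vcons Nat zero (succ (succ (succ (succ (succ (succ (succ (succ zero)))))))) (vnil Nat)))))) (λ (x : Nat) → vcons Nat (succ (succ (succ (succ zero)))) x (vcons Nat (succ (succ (succ zero))) x (vcons Nat (succ (succ zero)) (succ (succ (succ (succ (succ zero))))) (vcons Nat (succ zero) (succ (succ (succ zero))) (vcons Nat zero (succ (succ (succ (succ (succ (succ (succ (succ zero)))))))) (vnil Nat))))))
observation: contracting a beta-redex first, the term normalizes in 10 steps.


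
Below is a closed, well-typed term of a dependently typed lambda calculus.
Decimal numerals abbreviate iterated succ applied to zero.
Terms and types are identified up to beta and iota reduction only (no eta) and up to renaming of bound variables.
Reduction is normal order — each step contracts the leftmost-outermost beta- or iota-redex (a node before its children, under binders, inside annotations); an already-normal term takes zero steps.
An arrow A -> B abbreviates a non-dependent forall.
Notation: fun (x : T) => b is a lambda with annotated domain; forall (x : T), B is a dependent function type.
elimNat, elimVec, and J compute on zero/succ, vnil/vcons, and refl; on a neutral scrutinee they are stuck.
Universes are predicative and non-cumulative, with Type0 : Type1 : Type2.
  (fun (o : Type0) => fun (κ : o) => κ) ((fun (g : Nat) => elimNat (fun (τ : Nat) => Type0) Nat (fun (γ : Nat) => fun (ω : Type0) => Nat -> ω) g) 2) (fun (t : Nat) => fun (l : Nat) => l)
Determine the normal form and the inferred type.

resulting normal form:
  fun (o : Nat) => fun (κ : Nat) => κ
the term's type:
  Nat -> Nat -> Nat
observation: 2 normal-order steps normalize the term, beginning with a beta-redex.


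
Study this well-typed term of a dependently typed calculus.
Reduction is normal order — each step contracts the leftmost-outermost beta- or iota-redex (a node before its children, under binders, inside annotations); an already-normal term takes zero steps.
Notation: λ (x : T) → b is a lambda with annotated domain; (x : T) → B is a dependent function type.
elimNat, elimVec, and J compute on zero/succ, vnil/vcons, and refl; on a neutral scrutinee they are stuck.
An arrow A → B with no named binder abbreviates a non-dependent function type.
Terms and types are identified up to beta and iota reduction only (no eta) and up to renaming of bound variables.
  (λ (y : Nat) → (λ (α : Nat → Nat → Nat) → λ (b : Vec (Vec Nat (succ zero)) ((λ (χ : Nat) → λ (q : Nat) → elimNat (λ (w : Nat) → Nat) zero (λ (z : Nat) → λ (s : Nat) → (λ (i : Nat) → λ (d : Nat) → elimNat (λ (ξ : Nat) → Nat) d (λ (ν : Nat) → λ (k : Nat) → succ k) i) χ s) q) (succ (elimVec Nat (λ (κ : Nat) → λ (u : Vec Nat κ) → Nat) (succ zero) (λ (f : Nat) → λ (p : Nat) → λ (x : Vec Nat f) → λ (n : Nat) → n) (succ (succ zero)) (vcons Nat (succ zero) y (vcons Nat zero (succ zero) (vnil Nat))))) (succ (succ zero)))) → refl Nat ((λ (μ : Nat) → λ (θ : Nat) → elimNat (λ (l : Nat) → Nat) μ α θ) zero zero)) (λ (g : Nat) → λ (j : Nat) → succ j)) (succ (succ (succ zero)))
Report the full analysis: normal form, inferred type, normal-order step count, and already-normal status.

normal form:
  λ (y : Vec (Vec Nat (succ zero)) (succ (succ (succ (succ zero))))) → refl Nat zero
the term's type:
  Vec (Vec Nat (succ zero)) (succ (succ (succ (succ zero)))) → Eq Nat zero zero
normal-order step count: 54
already normal: no
first contracted redex: a beta-redex


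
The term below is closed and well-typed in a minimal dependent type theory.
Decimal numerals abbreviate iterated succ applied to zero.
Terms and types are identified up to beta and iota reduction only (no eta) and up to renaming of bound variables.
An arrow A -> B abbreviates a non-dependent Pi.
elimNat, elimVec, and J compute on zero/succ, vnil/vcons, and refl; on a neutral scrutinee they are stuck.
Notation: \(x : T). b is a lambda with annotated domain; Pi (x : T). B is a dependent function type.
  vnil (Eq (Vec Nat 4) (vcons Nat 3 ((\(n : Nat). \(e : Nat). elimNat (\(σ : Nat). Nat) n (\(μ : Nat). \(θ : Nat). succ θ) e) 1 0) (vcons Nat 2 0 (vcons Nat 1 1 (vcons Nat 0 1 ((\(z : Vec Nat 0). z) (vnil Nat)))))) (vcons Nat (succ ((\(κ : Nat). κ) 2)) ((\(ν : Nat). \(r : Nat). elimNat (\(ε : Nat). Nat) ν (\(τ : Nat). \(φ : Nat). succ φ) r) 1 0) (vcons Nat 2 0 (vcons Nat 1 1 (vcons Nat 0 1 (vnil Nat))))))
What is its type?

inferred type:
  Vec (Eq (Vec Nat 4) (vcons Nat 3 1 (vcons Nat 2 0 (vcons Nat 1 1 (vcons Nat 0 1 (vnil Nat))))) (vcons Nat 3 1 (vcons Nat 2 0 (vcons Nat 1 1 (vcons Nat 0 1 (vnil Nat)))))) 0


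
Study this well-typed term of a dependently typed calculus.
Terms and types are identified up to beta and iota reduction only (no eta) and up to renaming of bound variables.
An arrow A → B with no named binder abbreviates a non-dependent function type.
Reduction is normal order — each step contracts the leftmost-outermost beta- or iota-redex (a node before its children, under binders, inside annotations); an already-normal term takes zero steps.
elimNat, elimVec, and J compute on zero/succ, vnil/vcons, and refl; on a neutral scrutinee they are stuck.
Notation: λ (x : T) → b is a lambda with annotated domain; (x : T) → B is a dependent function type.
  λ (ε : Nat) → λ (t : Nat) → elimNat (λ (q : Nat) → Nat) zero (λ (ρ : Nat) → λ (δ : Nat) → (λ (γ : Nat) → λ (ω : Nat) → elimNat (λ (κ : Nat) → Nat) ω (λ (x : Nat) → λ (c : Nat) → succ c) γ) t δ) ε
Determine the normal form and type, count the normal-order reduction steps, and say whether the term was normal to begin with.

normal form:
  λ (ε : Nat) → λ (t : Nat) → elimNat (λ (q : Nat) → Nat) zero (λ (ρ : Nat) → λ (δ : Nat) → elimNat (λ (γ : Nat) → Nat) δ (λ (ω : Nat) → λ (κ : Nat) → succ κ) t) ε
inferred type:
  Nat → Nat → Nat
normal-order step count: 2
already normal: no
first contracted redex: a beta-redex
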